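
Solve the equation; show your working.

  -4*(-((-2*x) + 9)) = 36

Step 1. [-4*(-((-2*x) + 9)) = 36] divide by the outer -4. So div: -((-2*x) + 9) = -9.
Step 2. [-((-2*x) + 9) = -9] leading − — multiply by −1, so neg: (-2*x) + 9 = 9.
Step 3. [(-2*x) + 9 = 9] peel the +9: subtract 9 from each side, so sub: -2*x = 0.
Step 4. [-2*x = 0] -2 out front; divide by -2. So div: x = 0.

Answer: x ∈ {0}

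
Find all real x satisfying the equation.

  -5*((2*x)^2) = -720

Step 1. [-5*((2*x)^2) = -720] divide by the outer -5 ⇒ div: (2*x)^2 = 144.
Step 2. [(2*x)^2 = 144] LHS squared, RHS 144 ≥ 0: apply √ (±) ⇒ sqrt: 2*x = 12 or -12.
Step 3. [2*x = 12 or -12] 2 out front; divide by 2. So div: x = 6 or -6.

Answer: x ∈ {-6, 6}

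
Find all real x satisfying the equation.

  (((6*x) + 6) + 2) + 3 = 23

Step 1. [(((6*x) + 6) + 2) + 3 = 23] subtract 3: x sits inside (… + 3). So sub: ((6*x) + 6) + 2 = 20.
Step 2. [((6*x) + 6) + 2 = 20] +2 is outermost — subtract 2 both sides, so sub: (6*x) + 6 = 18.
Step 3. [(6*x) + 6 = 18] +6 is outermost — subtract 6 both sides. So sub: 6*x = 12.
Step 4. [6*x = 12] leading coefficient 6: divide by 6. So div: x = 2.

Answer: x ∈ {2}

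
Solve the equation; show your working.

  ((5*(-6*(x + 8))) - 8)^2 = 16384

Step 1. [((5*(-6*(x + 8))) - 8)^2 = 16384] LHS squared, RHS 16384 ≥ 0: apply √ (±) ⇒ sqrt: (5*(-6*(x + 8))) - 8 = 128 or -128.
Step 2. [(5*(-6*(x + 8))) - 8 = 128 or -128] the outer -8 inverts by adding 8. So sub: 5*(-6*(x + 8)) = 136 or -120.
Step 3. [5*(-6*(x + 8)) = 136 or -120] divide by the outer 5 ⇒ div: -6*(x + 8) = 136/5 or -24.
Step 4. [-6*(x + 8) = 136/5 or -24] divide by the outer -6, so div: x + 8 = -68/15 or 4.
Step 5. [x + 8 = -68/15 or 4] 8 comes off first (subtract 8). So sub: x = -188/15 or -4.

Answer: x ∈ {-188/15, -4}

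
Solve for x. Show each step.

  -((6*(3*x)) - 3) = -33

Step 1. [-((6*(3*x)) - 3) = -33] leading − — multiply by −1, so neg: (6*(3*x)) - 3 = 33.
Step 2. [(6*(3*x)) - 3 = 33] add 3: x sits inside (… - 3), so sub: 6*(3*x) = 36.
Step 3. [6*(3*x) = 36] divide by the outer 6 ⇒ div: 3*x = 6.
Step 4. [3*x = 6] 3 out front; divide by 3 ⇒ div: x = 2.

Answer: x ∈ {2}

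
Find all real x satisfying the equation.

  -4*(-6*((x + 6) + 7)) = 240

Step 1. [-4*(-6*((x + 6) + 7)) = 240] leading coefficient -4: divide by -4. So div: -6*((x + 6) + 7) = -60.
Step 2. [-6*((x + 6) + 7) = -60] -6·(inner) — divide through by -6, so div: (x + 6) + 7 = 10.
Step 3. [(x + 6) + 7 = 10] subtract 7: x sits inside (… + 7) ⇒ sub: x + 6 = 3.
Step 4. [x + 6 = 3] 6 comes off first (subtract 6) ⇒ sub: x = -3.

Answer: x ∈ {-3}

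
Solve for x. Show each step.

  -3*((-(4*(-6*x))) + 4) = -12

Step 1. [-3*((-(4*(-6*x))) + 4) = -12] LHS = -3·(…); ÷-3 both sides, so div: (-(4*(-6*x))) + 4 = 4.
Step 2. [(-(4*(-6*x))) + 4 = 4] the outer +4 inverts by subtracting 4. So sub: -(4*(-6*x)) = 0.
Step 3. [-(4*(-6*x)) = 0] flip signs both sides. So neg: 4*(-6*x) = 0.
Step 4. [4*(-6*x) = 0] 4 out front; divide by 4 ⇒ div: -6*x = 0.
Step 5. [-6*x = 0] divide by the outer -6. So div: x = 0.

Answer: x ∈ {0}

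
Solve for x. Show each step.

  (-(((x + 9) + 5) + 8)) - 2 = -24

Step 1. [(-(((x + 9) + 5) + 8)) - 2 = -24] 2 comes off first (add 2), so sub: -(((x + 9) + 5) + 8) = -22.
Step 2. [-(((x + 9) + 5) + 8) = -22] leading − — multiply by −1, so neg: ((x + 9) + 5) + 8 = 22.
Step 3. [((x + 9) + 5) + 8 = 22] +8 is outermost — subtract 8 both sides. So sub: (x + 9) + 5 = 14.
Step 4. [(x + 9) + 5 = 14] peel the +5: subtract 5 from each side ⇒ sub: x + 9 = 9.
Step 5. [x + 9 = 9] 9 comes off first (subtract 9), so sub: x = 0.

Answer: x ∈ {0}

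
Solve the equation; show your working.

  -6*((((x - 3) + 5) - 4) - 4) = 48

Step 1. [-6*((((x - 3) + 5) - 4) - 4) = 48] -6 out front; divide by -6. So div: (((x - 3) + 5) - 4) - 4 = -8.
Step 2. [(((x - 3) + 5) - 4) - 4 = -8] add 4: x sits inside (… - 4), so sub: ((x - 3) + 5) - 4 = -4.
Step 3. [((x - 3) + 5) - 4 = -4] peel the -4: add 4 from each side, so sub: (x - 3) + 5 = 0.
Step 4. [(x - 3) + 5 = 0] subtract 5: x sits inside (… + 5), so sub: x - 3 = -5.
Step 5. [x - 3 = -5] -3 is outermost — add 3 both sides ⇒ sub: x = -2.

Answer: x ∈ {-2}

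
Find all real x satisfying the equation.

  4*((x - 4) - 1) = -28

Step 1. [4*((x - 4) - 1) = -28] LHS = 4·(…); ÷4 both sides. So div: (x - 4) - 1 = -7.
Step 2. [(x - 4) - 1 = -7] peel the -1: add 1 from each side ⇒ sub: x - 4 = -6.
Step 3. [x - 4 = -6] -4 is outermost — add 4 both sides. So sub: x = -2.

Answer: x ∈ {-2}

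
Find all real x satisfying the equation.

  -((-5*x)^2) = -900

Step 1. [-((-5*x)^2) = -900] leading − — multiply by −1, so neg: (-5*x)^2 = 900.
Step 2. [(-5*x)^2 = 900] 900 ≥ 0, LHS is (·)² — take ±√. So sqrt: -5*x = 30 or -30.
Step 3. [-5*x = 30 or -30] -5 out front; divide by -5 ⇒ div: x = -6 or 6.

Answer: x ∈ {-6, 6}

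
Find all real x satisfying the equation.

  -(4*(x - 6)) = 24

Step 1. [-(4*(x - 6)) = 24] leading − — multiply by −1. So neg: 4*(x - 6) = -24.
Step 2. [4*(x - 6) = -24] leading coefficient 4: divide by 4 ⇒ div: x - 6 = -6.
Step 3. [x - 6 = -6] peel the -6: add 6 from each side, so sub: x = 0.

Answer: x ∈ {0}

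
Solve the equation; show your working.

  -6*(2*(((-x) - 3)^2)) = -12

Step 1. [-6*(2*(((-x) - 3)^2)) = -12] divide by the outer -6. So div: 2*(((-x) - 3)^2) = 2.
Step 2. [2*(((-x) - 3)^2) = 2] divide by the outer 2. So div: ((-x) - 3)^2 = 1.
Step 3. [((-x) - 3)^2 = 1] LHS squared, RHS 1 ≥ 0: apply √ (±), so sqrt: (-x) - 3 = 1 or -1.
Step 4. [(-x) - 3 = 1 or -1] 3 comes off first (add 3), so sub: -x = 4 or 2.
Step 5. [-x = 4 or 2] flip signs both sides, so neg: x = -4 or -2.

Answer: x ∈ {-4, -2}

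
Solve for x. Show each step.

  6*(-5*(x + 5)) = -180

Step 1. [6*(-5*(x + 5)) = -180] divide by the outer 6 ⇒ div: -5*(x + 5) = -30.
Step 2. [-5*(x + 5) = -30] leading coefficient -5: divide by -5. So div: x + 5 = 6.
Step 3. [x + 5 = 6] the outer +5 inverts by subtracting 5 ⇒ sub: x = 1.

Answer: x ∈ {1}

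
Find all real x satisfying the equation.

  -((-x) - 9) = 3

Step 1. [-((-x) - 9) = 3] LHS negated; negate both sides. So neg: (-x) - 9 = -3.
Step 2. [(-x) - 9 = -3] peel the -9: add 9 from each side. So sub: -x = 6.
Step 3. [-x = 6] LHS negated; negate both sides ⇒ neg: x = -6.

Answer: x ∈ {-6}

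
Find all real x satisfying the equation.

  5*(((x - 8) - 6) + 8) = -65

Step 1. [5*(((x - 8) - 6) + 8) = -65] leading coefficient 5: divide by 5, so div: ((x - 8) - 6) + 8 = -13.
Step 2. [((x - 8) - 6) + 8 = -13] peel the +8: subtract 8 from each side ⇒ sub: (x - 8) - 6 = -21.
Step 3. [(x - 8) - 6 = -21] the outer -6 inverts by adding 6. So sub: x - 8 = -15.
Step 4. [x - 8 = -15] 8 comes off first (add 8) ⇒ sub: x = -7.

Answer: x ∈ {-7}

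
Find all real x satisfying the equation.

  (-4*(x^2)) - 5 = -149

Step 1. [(-4*(x^2)) - 5 = -149] peel the -5: add 5 from each side. So sub: -4*(x^2) = -144.
Step 2. [-4*(x^2) = -144] leading coefficient -4: divide by -4 ⇒ div: x^2 = 36.
Step 3. [x^2 = 36] 36 ≥ 0, LHS is (·)² — take ±√, so sqrt: x = 6 or -6.

Answer: x ∈ {-6, 6}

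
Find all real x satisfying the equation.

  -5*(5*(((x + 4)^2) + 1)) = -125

Step 1. [-5*(5*(((x + 4)^2) + 1)) = -125] divide by the outer -5. So div: 5*(((x + 4)^2) + 1) = 25.
Step 2. [5*(((x + 4)^2) + 1) = 25] divide by the outer 5, so div: ((x + 4)^2) + 1 = 5.
Step 3. [((x + 4)^2) + 1 = 5] 1 comes off first (subtract 1). So sub: (x + 4)^2 = 4.
Step 4. [(x + 4)^2 = 4] 4 ≥ 0, LHS is (·)² — take ±√ ⇒ sqrt: x + 4 = 2 or -2.
Step 5. [x + 4 = 2 or -2] +4 is outermost — subtract 4 both sides ⇒ sub: x = -2 or -6.

Answer: x ∈ {-6, -2}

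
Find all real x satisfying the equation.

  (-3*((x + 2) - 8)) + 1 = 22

Step 1. [(-3*((x + 2) - 8)) + 1 = 22] +1 is outermost — subtract 1 both sides, so sub: -3*((x + 2) - 8) = 21.
Step 2. [-3*((x + 2) - 8) = 21] -3 out front; divide by -3. So div: (x + 2) - 8 = -7.
Step 3. [(x + 2) - 8 = -7] the outer -8 inverts by adding 8 ⇒ sub: x + 2 = 1.
Step 4. [x + 2 = 1] +2 is outermost — subtract 2 both sides ⇒ sub: x = -1.

Answer: x ∈ {-1}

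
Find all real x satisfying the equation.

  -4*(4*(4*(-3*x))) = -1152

Step 1. [-4*(4*(4*(-3*x))) = -1152] -4 out front; divide by -4, so div: 4*(4*(-3*x)) = 288.
Step 2. [4*(4*(-3*x)) = 288] 4·(inner) — divide through by 4. So div: 4*(-3*x) = 72.
Step 3. [4*(-3*x) = 72] leading coefficient 4: divide by 4, so div: -3*x = 18.
Step 4. [-3*x = 18] -3·(inner) — divide through by -3. So div: x = -6.

Answer: x ∈ {-6}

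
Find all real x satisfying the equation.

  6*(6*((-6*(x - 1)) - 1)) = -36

Step 1. [6*(6*((-6*(x - 1)) - 1)) = -36] 6 out front; divide by 6. So div: 6*((-6*(x - 1)) - 1) = -6.
Step 2. [6*((-6*(x - 1)) - 1) = -6] divide by the outer 6, so div: (-6*(x - 1)) - 1 = -1.
Step 3. [(-6*(x - 1)) - 1 = -1] the outer -1 inverts by adding 1, so sub: -6*(x - 1) = 0.
Step 4. [-6*(x - 1) = 0] -6·(inner) — divide through by -6, so div: x - 1 = 0.
Step 5. [x - 1 = 0] the outer -1 inverts by adding 1 ⇒ sub: x = 1.

Answer: x ∈ {1}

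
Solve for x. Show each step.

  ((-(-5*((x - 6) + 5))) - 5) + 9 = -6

Step 1. [((-(-5*((x - 6) + 5))) - 5) + 9 = -6] +9 is outermost — subtract 9 both sides ⇒ sub: (-(-5*((x - 6) + 5))) - 5 = -15.
Step 2. [(-(-5*((x - 6) + 5))) - 5 = -15] peel the -5: add 5 from each side ⇒ sub: -(-5*((x - 6) + 5)) = -10.
Step 3. [-(-5*((x - 6) + 5)) = -10] leading − — multiply by −1 ⇒ neg: -5*((x - 6) + 5) = 10.
Step 4. [-5*((x - 6) + 5) = 10] -5·(inner) — divide through by -5 ⇒ div: (x - 6) + 5 = -2.
Step 5. [(x - 6) + 5 = -2] subtract 5: x sits inside (… + 5). So sub: x - 6 = -7.
Step 6. [x - 6 = -7] peel the -6: add 6 from each side ⇒ sub: x = -1.

Answer: x ∈ {-1}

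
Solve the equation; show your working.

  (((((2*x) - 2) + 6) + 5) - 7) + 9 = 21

Step 1. [(((((2*x) - 2) + 6) + 5) - 7) + 9 = 21] +9 is outermost — subtract 9 both sides. So sub: ((((2*x) - 2) + 6) + 5) - 7 = 12.
Step 2. [((((2*x) - 2) + 6) + 5) - 7 = 12] the outer -7 inverts by adding 7 ⇒ sub: (((2*x) - 2) + 6) + 5 = 19.
Step 3. [(((2*x) - 2) + 6) + 5 = 19] 5 comes off first (subtract 5) ⇒ sub: ((2*x) - 2) + 6 = 14.
Step 4. [((2*x) - 2) + 6 = 14] +6 is outermost — subtract 6 both sides ⇒ sub: (2*x) - 2 = 8.
Step 5. [(2*x) - 2 = 8] 2 | LHS and 2 | 8: pull 2 out, so factor: x - 1 = 4.
Step 6. [x - 1 = 4] add 1: x sits inside (… - 1), so sub: x = 5.

Answer: x ∈ {5}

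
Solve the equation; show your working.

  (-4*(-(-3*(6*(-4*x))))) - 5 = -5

Step 1. [(-4*(-(-3*(6*(-4*x))))) - 5 = -5] 5 comes off first (add 5). So sub: -4*(-(-3*(6*(-4*x)))) = 0.
Step 2. [-4*(-(-3*(6*(-4*x)))) = 0] -4 out front; divide by -4 ⇒ div: -(-3*(6*(-4*x))) = 0.
Step 3. [-(-3*(6*(-4*x))) = 0] LHS negated; negate both sides, so neg: -3*(6*(-4*x)) = 0.
Step 4. [-3*(6*(-4*x)) = 0] divide by the outer -3. So div: 6*(-4*x) = 0.
Step 5. [6*(-4*x) = 0] 6 out front; divide by 6, so div: -4*x = 0.
Step 6. [-4*x = 0] -4 out front; divide by -4, so div: x = 0.

Answer: x ∈ {0}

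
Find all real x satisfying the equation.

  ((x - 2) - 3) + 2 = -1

Step 1. [((x - 2) - 3) + 2 = -1] subtract 2: x sits inside (… + 2). So sub: (x - 2) - 3 = -3.
Step 2. [(x - 2) - 3 = -3] -3 is outermost — add 3 both sides ⇒ sub: x - 2 = 0.
Step 3. [x - 2 = 0] 2 comes off first (add 2) ⇒ sub: x = 2.

Answer: x ∈ {2}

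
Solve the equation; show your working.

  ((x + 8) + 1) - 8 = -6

Step 1. [((x + 8) + 1) - 8 = -6] peel the -8: add 8 from each side. So sub: (x + 8) + 1 = 2.
Step 2. [(x + 8) + 1 = 2] 1 comes off first (subtract 1) ⇒ sub: x + 8 = 1.
Step 3. [x + 8 = 1] subtract 8: x sits inside (… + 8). So sub: x = -7.

Answer: x ∈ {-7}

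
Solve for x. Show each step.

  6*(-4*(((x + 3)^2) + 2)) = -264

Step 1. [6*(-4*(((x + 3)^2) + 2)) = -264] divide by the outer 6. So div: -4*(((x + 3)^2) + 2) = -44.
Step 2. [-4*(((x + 3)^2) + 2) = -44] -4 out front; divide by -4, so div: ((x + 3)^2) + 2 = 11.
Step 3. [((x + 3)^2) + 2 = 11] the outer +2 inverts by subtracting 2. So sub: (x + 3)^2 = 9.
Step 4. [(x + 3)^2 = 9] √ both sides: 9 ≥ 0 gives two branches ⇒ sqrt: x + 3 = 3 or -3.
Step 5. [x + 3 = 3 or -3] subtract 3: x sits inside (… + 3). So sub: x = 0 or -6.

Answer: x ∈ {-6, 0}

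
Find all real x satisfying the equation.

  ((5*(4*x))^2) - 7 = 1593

Step 1. [((5*(4*x))^2) - 7 = 1593] -7 is outermost — add 7 both sides ⇒ sub: (5*(4*x))^2 = 1600.
Step 2. [(5*(4*x))^2 = 1600] √ both sides: 1600 ≥ 0 gives two branches, so sqrt: 5*(4*x) = 40 or -40.
Step 3. [5*(4*x) = 40 or -40] 5 out front; divide by 5. So div: 4*x = 8 or -8.
Step 4. [4*x = 8 or -8] LHS = 4·(…); ÷4 both sides. So div: x = 2 or -2.

Answer: x ∈ {-2, 2}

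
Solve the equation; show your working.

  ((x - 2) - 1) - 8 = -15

Step 1. [((x - 2) - 1) - 8 = -15] 8 comes off first (add 8), so sub: (x - 2) - 1 = -7.
Step 2. [(x - 2) - 1 = -7] the outer -1 inverts by adding 1 ⇒ sub: x - 2 = -6.
Step 3. [x - 2 = -6] add 2: x sits inside (… - 2). So sub: x = -4.

Answer: x ∈ {-4}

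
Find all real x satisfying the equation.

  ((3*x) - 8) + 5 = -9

Step 1. [((3*x) - 8) + 5 = -9] the outer +5 inverts by subtracting 5, so sub: (3*x) - 8 = -14.
Step 2. [(3*x) - 8 = -14] 8 comes off first (add 8). So sub: 3*x = -6.
Step 3. [3*x = -6] leading coefficient 3: divide by 3 ⇒ div: x = -2.

Answer: x ∈ {-2}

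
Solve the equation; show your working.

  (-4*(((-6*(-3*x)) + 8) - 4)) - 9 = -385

Step 1. [(-4*(((-6*(-3*x)) + 8) - 4)) - 9 = -385] the outer -9 inverts by adding 9, so sub: -4*(((-6*(-3*x)) + 8) - 4) = -376.
Step 2. [-4*(((-6*(-3*x)) + 8) - 4) = -376] divide by the outer -4 ⇒ div: ((-6*(-3*x)) + 8) - 4 = 94.
Step 3. [((-6*(-3*x)) + 8) - 4 = 94] 4 comes off first (add 4), so sub: (-6*(-3*x)) + 8 = 98.
Step 4. [(-6*(-3*x)) + 8 = 98] +8 is outermost — subtract 8 both sides. So sub: -6*(-3*x) = 90.
Step 5. [-6*(-3*x) = 90] -6 out front; divide by -6. So div: -3*x = -15.
Step 6. [-3*x = -15] -3 out front; divide by -3 ⇒ div: x = 5.

Answer: x ∈ {5}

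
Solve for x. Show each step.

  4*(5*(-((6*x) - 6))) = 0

Step 1. [4*(5*(-((6*x) - 6))) = 0] 4 out front; divide by 4, so div: 5*(-((6*x) - 6)) = 0.
Step 2. [5*(-((6*x) - 6)) = 0] 5·(inner) — divide through by 5, so div: -((6*x) - 6) = 0.
Step 3. [-((6*x) - 6) = 0] flip signs both sides. So neg: (6*x) - 6 = 0.
Step 4. [(6*x) - 6 = 0] common factor 6 (LHS and 0) — divide through. So factor: x - 1 = 0.
Step 5. [x - 1 = 0] the outer -1 inverts by adding 1. So sub: x = 1.

Answer: x ∈ {1}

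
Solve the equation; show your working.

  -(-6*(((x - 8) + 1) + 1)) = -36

Step 1. [-(-6*(((x - 8) + 1) + 1)) = -36] LHS negated; negate both sides. So neg: -6*(((x - 8) + 1) + 1) = 36.
Step 2. [-6*(((x - 8) + 1) + 1) = 36] leading coefficient -6: divide by -6, so div: ((x - 8) + 1) + 1 = -6.
Step 3. [((x - 8) + 1) + 1 = -6] the outer +1 inverts by subtracting 1, so sub: (x - 8) + 1 = -7.
Step 4. [(x - 8) + 1 = -7] the outer +1 inverts by subtracting 1. So sub: x - 8 = -8.
Step 5. [x - 8 = -8] peel the -8: add 8 from each side ⇒ sub: x = 0.

Answer: x ∈ {0}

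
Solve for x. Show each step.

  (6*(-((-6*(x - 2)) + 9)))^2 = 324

Step 1. [(6*(-((-6*(x - 2)) + 9)))^2 = 324] √ both sides: 324 ≥ 0 gives two branches, so sqrt: 6*(-((-6*(x - 2)) + 9)) = 18 or -18.
Step 2. [6*(-((-6*(x - 2)) + 9)) = 18 or -18] 6·(inner) — divide through by 6, so div: -((-6*(x - 2)) + 9) = 3 or -3.
Step 3. [-((-6*(x - 2)) + 9) = 3 or -3] leading − — multiply by −1, so neg: (-6*(x - 2)) + 9 = -3 or 3.
Step 4. [(-6*(x - 2)) + 9 = -3 or 3] +9 is outermost — subtract 9 both sides ⇒ sub: -6*(x - 2) = -12 or -6.
Step 5. [-6*(x - 2) = -12 or -6] divide by the outer -6 ⇒ div: x - 2 = 2 or 1.
Step 6. [x - 2 = 2 or 1] 2 comes off first (add 2). So sub: x = 4 or 3.

Answer: x ∈ {3, 4}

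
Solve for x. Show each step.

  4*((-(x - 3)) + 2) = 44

Step 1. [4*((-(x - 3)) + 2) = 44] divide by the outer 4. So div: (-(x - 3)) + 2 = 11.
Step 2. [(-(x - 3)) + 2 = 11] the outer +2 inverts by subtracting 2, so sub: -(x - 3) = 9.
Step 3. [-(x - 3) = 9] flip signs both sides ⇒ neg: x - 3 = -9.
Step 4. [x - 3 = -9] add 3: x sits inside (… - 3). So sub: x = -6.

Answer: x ∈ {-6}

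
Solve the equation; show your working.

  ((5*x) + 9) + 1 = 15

Step 1. [((5*x) + 9) + 1 = 15] the outer +1 inverts by subtracting 1 ⇒ sub: (5*x) + 9 = 14.
Step 2. [(5*x) + 9 = 14] 9 comes off first (subtract 9), so sub: 5*x = 5.
Step 3. [5*x = 5] divide by the outer 5 ⇒ div: x = 1.

Answer: x ∈ {1}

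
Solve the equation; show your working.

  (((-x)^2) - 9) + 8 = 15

Step 1. [(((-x)^2) - 9) + 8 = 15] subtract 8: x sits inside (… + 8), so sub: ((-x)^2) - 9 = 7.
Step 2. [((-x)^2) - 9 = 7] add 9: x sits inside (… - 9) ⇒ sub: (-x)^2 = 16.
Step 3. [(-x)^2 = 16] √ both sides: 16 ≥ 0 gives two branches. So sqrt: -x = 4 or -4.
Step 4. [-x = 4 or -4] LHS negated; negate both sides. So neg: x = -4 or 4.

Answer: x ∈ {-4, 4}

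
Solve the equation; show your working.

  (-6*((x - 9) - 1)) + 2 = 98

Step 1. [(-6*((x - 9) - 1)) + 2 = 98] the outer +2 inverts by subtracting 2 ⇒ sub: -6*((x - 9) - 1) = 96.
Step 2. [-6*((x - 9) - 1) = 96] -6 out front; divide by -6. So div: (x - 9) - 1 = -16.
Step 3. [(x - 9) - 1 = -16] add 1: x sits inside (… - 1) ⇒ sub: x - 9 = -15.
Step 4. [x - 9 = -15] peel the -9: add 9 from each side ⇒ sub: x = -6.

Answer: x ∈ {-6}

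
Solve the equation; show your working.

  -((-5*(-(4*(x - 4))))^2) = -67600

Step 1. [-((-5*(-(4*(x - 4))))^2) = -67600] leading − — multiply by −1 ⇒ neg: (-5*(-(4*(x - 4))))^2 = 67600.
Step 2. [(-5*(-(4*(x - 4))))^2 = 67600] 67600 ≥ 0, LHS is (·)² — take ±√. So sqrt: -5*(-(4*(x - 4))) = 260 or -260.
Step 3. [-5*(-(4*(x - 4))) = 260 or -260] leading coefficient -5: divide by -5. So div: -(4*(x - 4)) = -52 or 52.
Step 4. [-(4*(x - 4)) = -52 or 52] flip signs both sides, so neg: 4*(x - 4) = 52 or -52.
Step 5. [4*(x - 4) = 52 or -52] 4·(inner) — divide through by 4 ⇒ div: x - 4 = 13 or -13.
Step 6. [x - 4 = 13 or -13] 4 comes off first (add 4). So sub: x = 17 or -9.

Answer: x ∈ {-9, 17}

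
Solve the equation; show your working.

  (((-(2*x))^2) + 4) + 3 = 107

Step 1. [(((-(2*x))^2) + 4) + 3 = 107] +3 is outermost — subtract 3 both sides, so sub: ((-(2*x))^2) + 4 = 104.
Step 2. [((-(2*x))^2) + 4 = 104] the outer +4 inverts by subtracting 4 ⇒ sub: (-(2*x))^2 = 100.
Step 3. [(-(2*x))^2 = 100] LHS squared, RHS 100 ≥ 0: apply √ (±). So sqrt: -(2*x) = 10 or -10.
Step 4. [-(2*x) = 10 or -10] flip signs both sides. So neg: 2*x = -10 or 10.
Step 5. [2*x = -10 or 10] 2·(inner) — divide through by 2, so div: x = -5 or 5.

Answer: x ∈ {-5, 5}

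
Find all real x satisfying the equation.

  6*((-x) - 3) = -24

Step 1. [6*((-x) - 3) = -24] 6 out front; divide by 6, so div: (-x) - 3 = -4.
Step 2. [(-x) - 3 = -4] peel the -3: add 3 from each side. So sub: -x = -1.
Step 3. [-x = -1] flip signs both sides, so neg: x = 1.

Answer: x ∈ {1}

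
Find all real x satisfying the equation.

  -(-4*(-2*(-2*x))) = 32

Step 1. [-(-4*(-2*(-2*x))) = 32] LHS negated; negate both sides ⇒ neg: -4*(-2*(-2*x)) = -32.
Step 2. [-4*(-2*(-2*x)) = -32] -4 out front; divide by -4. So div: -2*(-2*x) = 8.
Step 3. [-2*(-2*x) = 8] -2·(inner) — divide through by -2 ⇒ div: -2*x = -4.
Step 4. [-2*x = -4] leading coefficient -2: divide by -2. So div: x = 2.

Answer: x ∈ {2}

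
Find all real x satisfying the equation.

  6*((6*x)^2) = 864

Step 1. [6*((6*x)^2) = 864] 6 out front; divide by 6. So div: (6*x)^2 = 144.
Step 2. [(6*x)^2 = 144] LHS squared, RHS 144 ≥ 0: apply √ (±), so sqrt: 6*x = 12 or -12.
Step 3. [6*x = 12 or -12] 6 out front; divide by 6, so div: x = 2 or -2.

Answer: x ∈ {-2, 2}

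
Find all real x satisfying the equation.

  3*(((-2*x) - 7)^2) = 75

Step 1. [3*(((-2*x) - 7)^2) = 75] 3 out front; divide by 3. So div: ((-2*x) - 7)^2 = 25.
Step 2. [((-2*x) - 7)^2 = 25] LHS squared, RHS 25 ≥ 0: apply √ (±) ⇒ sqrt: (-2*x) - 7 = 5 or -5.
Step 3. [(-2*x) - 7 = 5 or -5] -7 is outermost — add 7 both sides, so sub: -2*x = 12 or 2.
Step 4. [-2*x = 12 or 2] -2·(inner) — divide through by -2, so div: x = -6 or -1.

Answer: x ∈ {-6, -1}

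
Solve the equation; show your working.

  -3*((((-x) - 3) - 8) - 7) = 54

Step 1. [-3*((((-x) - 3) - 8) - 7) = 54] -3·(inner) — divide through by -3. So div: (((-x) - 3) - 8) - 7 = -18.
Step 2. [(((-x) - 3) - 8) - 7 = -18] peel the -7: add 7 from each side. So sub: ((-x) - 3) - 8 = -11.
Step 3. [((-x) - 3) - 8 = -11] 8 comes off first (add 8). So sub: (-x) - 3 = -3.
Step 4. [(-x) - 3 = -3] 3 comes off first (add 3) ⇒ sub: -x = 0.
Step 5. [-x = 0] leading − — multiply by −1. So neg: x = 0.

Answer: x ∈ {0}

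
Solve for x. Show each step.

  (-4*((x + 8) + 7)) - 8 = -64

Step 1. [(-4*((x + 8) + 7)) - 8 = -64] -4 | LHS and -4 | -64: pull -4 out, so factor: ((x + 8) + 7) + 2 = 16.
Step 2. [((x + 8) + 7) + 2 = 16] peel the +2: subtract 2 from each side. So sub: (x + 8) + 7 = 14.
Step 3. [(x + 8) + 7 = 14] 7 comes off first (subtract 7) ⇒ sub: x + 8 = 7.
Step 4. [x + 8 = 7] subtract 8: x sits inside (… + 8). So sub: x = -1.

Answer: x ∈ {-1}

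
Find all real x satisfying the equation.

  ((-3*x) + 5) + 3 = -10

Step 1. [((-3*x) + 5) + 3 = -10] subtract 3: x sits inside (… + 3) ⇒ sub: (-3*x) + 5 = -13.
Step 2. [(-3*x) + 5 = -13] peel the +5: subtract 5 from each side. So sub: -3*x = -18.
Step 3. [-3*x = -18] leading coefficient -3: divide by -3, so div: x = 6.

Answer: x ∈ {6}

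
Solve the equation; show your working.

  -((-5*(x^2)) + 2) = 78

Step 1. [-((-5*(x^2)) + 2) = 78] flip signs both sides, so neg: (-5*(x^2)) + 2 = -78.
Step 2. [(-5*(x^2)) + 2 = -78] peel the +2: subtract 2 from each side. So sub: -5*(x^2) = -80.
Step 3. [-5*(x^2) = -80] -5 out front; divide by -5. So div: x^2 = 16.
Step 4. [x^2 = 16] √ both sides: 16 ≥ 0 gives two branches, so sqrt: x = 4 or -4.

Answer: x ∈ {-4, 4}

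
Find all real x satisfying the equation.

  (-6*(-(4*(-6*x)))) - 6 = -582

Step 1. [(-6*(-(4*(-6*x)))) - 6 = -582] -6 | LHS and -6 | -582: pull -6 out ⇒ factor: (-(4*(-6*x))) + 1 = 97.
Step 2. [(-(4*(-6*x))) + 1 = 97] peel the +1: subtract 1 from each side. So sub: -(4*(-6*x)) = 96.
Step 3. [-(4*(-6*x)) = 96] LHS negated; negate both sides ⇒ neg: 4*(-6*x) = -96.
Step 4. [4*(-6*x) = -96] 4·(inner) — divide through by 4. So div: -6*x = -24.
Step 5. [-6*x = -24] -6 out front; divide by -6, so div: x = 4.

Answer: x ∈ {4}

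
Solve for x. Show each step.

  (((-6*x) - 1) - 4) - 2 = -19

Step 1. [(((-6*x) - 1) - 4) - 2 = -19] the outer -2 inverts by adding 2 ⇒ sub: ((-6*x) - 1) - 4 = -17.
Step 2. [((-6*x) - 1) - 4 = -17] -4 is outermost — add 4 both sides, so sub: (-6*x) - 1 = -13.
Step 3. [(-6*x) - 1 = -13] the outer -1 inverts by adding 1 ⇒ sub: -6*x = -12.
Step 4. [-6*x = -12] leading coefficient -6: divide by -6. So div: x = 2.

Answer: x ∈ {2}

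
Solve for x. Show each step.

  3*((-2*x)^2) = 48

Step 1. [3*((-2*x)^2) = 48] 3·(inner) — divide through by 3 ⇒ div: (-2*x)^2 = 16.
Step 2. [(-2*x)^2 = 16] LHS squared, RHS 16 ≥ 0: apply √ (±). So sqrt: -2*x = 4 or -4.
Step 3. [-2*x = 4 or -4] leading coefficient -2: divide by -2 ⇒ div: x = -2 or 2.

Answer: x ∈ {-2, 2}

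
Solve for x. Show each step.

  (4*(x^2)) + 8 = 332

Step 1. [(4*(x^2)) + 8 = 332] common factor 4 (LHS and 332) — divide through. So factor: (x^2) + 2 = 83.
Step 2. [(x^2) + 2 = 83] the outer +2 inverts by subtracting 2, so sub: x^2 = 81.
Step 3. [x^2 = 81] LHS squared, RHS 81 ≥ 0: apply √ (±). So sqrt: x = 9 or -9.

Answer: x ∈ {-9, 9}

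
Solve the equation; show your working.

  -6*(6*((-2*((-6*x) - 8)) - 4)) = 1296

Step 1. [-6*(6*((-2*((-6*x) - 8)) - 4)) = 1296] -6·(inner) — divide through by -6, so div: 6*((-2*((-6*x) - 8)) - 4) = -216.
Step 2. [6*((-2*((-6*x) - 8)) - 4) = -216] divide by the outer 6 ⇒ div: (-2*((-6*x) - 8)) - 4 = -36.
Step 3. [(-2*((-6*x) - 8)) - 4 = -36] -2 | LHS and -2 | -36: pull -2 out, so factor: ((-6*x) - 8) + 2 = 18.
Step 4. [((-6*x) - 8) + 2 = 18] subtract 2: x sits inside (… + 2) ⇒ sub: (-6*x) - 8 = 16.
Step 5. [(-6*x) - 8 = 16] 8 comes off first (add 8), so sub: -6*x = 24.
Step 6. [-6*x = 24] -6 out front; divide by -6, so div: x = -4.

Answer: x ∈ {-4}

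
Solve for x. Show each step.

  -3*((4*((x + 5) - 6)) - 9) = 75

Step 1. [-3*((4*((x + 5) - 6)) - 9) = 75] -3·(inner) — divide through by -3 ⇒ div: (4*((x + 5) - 6)) - 9 = -25.
Step 2. [(4*((x + 5) - 6)) - 9 = -25] 9 comes off first (add 9) ⇒ sub: 4*((x + 5) - 6) = -16.
Step 3. [4*((x + 5) - 6) = -16] 4·(inner) — divide through by 4 ⇒ div: (x + 5) - 6 = -4.
Step 4. [(x + 5) - 6 = -4] peel the -6: add 6 from each side, so sub: x + 5 = 2.
Step 5. [x + 5 = 2] subtract 5: x sits inside (… + 5) ⇒ sub: x = -3.

Answer: x ∈ {-3}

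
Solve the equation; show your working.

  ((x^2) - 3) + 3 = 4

Step 1. [((x^2) - 3) + 3 = 4] peel the +3: subtract 3 from each side, so sub: (x^2) - 3 = 1.
Step 2. [(x^2) - 3 = 1] the outer -3 inverts by adding 3, so sub: x^2 = 4.
Step 3. [x^2 = 4] √ both sides: 4 ≥ 0 gives two branches ⇒ sqrt: x = 2 or -2.

Answer: x ∈ {-2, 2}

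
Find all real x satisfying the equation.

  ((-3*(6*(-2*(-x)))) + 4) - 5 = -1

Step 1. [((-3*(6*(-2*(-x)))) + 4) - 5 = -1] add 5: x sits inside (… - 5), so sub: (-3*(6*(-2*(-x)))) + 4 = 4.
Step 2. [(-3*(6*(-2*(-x)))) + 4 = 4] the outer +4 inverts by subtracting 4, so sub: -3*(6*(-2*(-x))) = 0.
Step 3. [-3*(6*(-2*(-x))) = 0] -3·(inner) — divide through by -3. So div: 6*(-2*(-x)) = 0.
Step 4. [6*(-2*(-x)) = 0] leading coefficient 6: divide by 6, so div: -2*(-x) = 0.
Step 5. [-2*(-x) = 0] LHS = -2·(…); ÷-2 both sides, so div: -x = 0.
Step 6. [-x = 0] leading − — multiply by −1 ⇒ neg: x = 0.

Answer: x ∈ {0}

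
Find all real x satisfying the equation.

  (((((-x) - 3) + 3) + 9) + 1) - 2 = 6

Step 1. [(((((-x) - 3) + 3) + 9) + 1) - 2 = 6] peel the -2: add 2 from each side. So sub: ((((-x) - 3) + 3) + 9) + 1 = 8.
Step 2. [((((-x) - 3) + 3) + 9) + 1 = 8] peel the +1: subtract 1 from each side ⇒ sub: (((-x) - 3) + 3) + 9 = 7.
Step 3. [(((-x) - 3) + 3) + 9 = 7] peel the +9: subtract 9 from each side. So sub: ((-x) - 3) + 3 = -2.
Step 4. [((-x) - 3) + 3 = -2] 3 comes off first (subtract 3). So sub: (-x) - 3 = -5.
Step 5. [(-x) - 3 = -5] peel the -3: add 3 from each side. So sub: -x = -2.
Step 6. [-x = -2] flip signs both sides. So neg: x = 2.

Answer: x ∈ {2}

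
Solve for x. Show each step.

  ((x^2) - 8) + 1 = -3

Step 1. [((x^2) - 8) + 1 = -3] 1 comes off first (subtract 1), so sub: (x^2) - 8 = -4.
Step 2. [(x^2) - 8 = -4] add 8: x sits inside (… - 8), so sub: x^2 = 4.
Step 3. [x^2 = 4] √ both sides: 4 ≥ 0 gives two branches. So sqrt: x = 2 or -2.

Answer: x ∈ {-2, 2}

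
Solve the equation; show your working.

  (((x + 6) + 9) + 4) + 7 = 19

Step 1. [(((x + 6) + 9) + 4) + 7 = 19] the outer +7 inverts by subtracting 7. So sub: ((x + 6) + 9) + 4 = 12.
Step 2. [((x + 6) + 9) + 4 = 12] the outer +4 inverts by subtracting 4. So sub: (x + 6) + 9 = 8.
Step 3. [(x + 6) + 9 = 8] the outer +9 inverts by subtracting 9 ⇒ sub: x + 6 = -1.
Step 4. [x + 6 = -1] subtract 6: x sits inside (… + 6) ⇒ sub: x = -7.

Answer: x ∈ {-7}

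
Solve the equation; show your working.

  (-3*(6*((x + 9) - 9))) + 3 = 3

Step 1. [(-3*(6*((x + 9) - 9))) + 3 = 3] common factor -3 (LHS and 3) — divide through. So factor: (6*((x + 9) - 9)) - 1 = -1.
Step 2. [(6*((x + 9) - 9)) - 1 = -1] 1 comes off first (add 1), so sub: 6*((x + 9) - 9) = 0.
Step 3. [6*((x + 9) - 9) = 0] divide by the outer 6 ⇒ div: (x + 9) - 9 = 0.
Step 4. [(x + 9) - 9 = 0] add 9: x sits inside (… - 9), so sub: x + 9 = 9.
Step 5. [x + 9 = 9] 9 comes off first (subtract 9). So sub: x = 0.

Answer: x ∈ {0}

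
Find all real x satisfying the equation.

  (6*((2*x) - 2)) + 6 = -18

Step 1. [(6*((2*x) - 2)) + 6 = -18] subtract 6: x sits inside (… + 6). So sub: 6*((2*x) - 2) = -24.
Step 2. [6*((2*x) - 2) = -24] LHS = 6·(…); ÷6 both sides, so div: (2*x) - 2 = -4.
Step 3. [(2*x) - 2 = -4] common factor 2 (LHS and -4) — divide through ⇒ factor: x - 1 = -2.
Step 4. [x - 1 = -2] peel the -1: add 1 from each side. So sub: x = -1.

Answer: x ∈ {-1}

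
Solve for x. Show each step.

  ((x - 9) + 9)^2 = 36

Step 1. [((x - 9) + 9)^2 = 36] LHS squared, RHS 36 ≥ 0: apply √ (±), so sqrt: (x - 9) + 9 = 6 or -6.
Step 2. [(x - 9) + 9 = 6 or -6] 9 comes off first (subtract 9), so sub: x - 9 = -3 or -15.
Step 3. [x - 9 = -3 or -15] peel the -9: add 9 from each side ⇒ sub: x = 6 or -6.

Answer: x ∈ {-6, 6}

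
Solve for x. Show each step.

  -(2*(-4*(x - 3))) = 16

Step 1. [-(2*(-4*(x - 3))) = 16] flip signs both sides, so neg: 2*(-4*(x - 3)) = -16.
Step 2. [2*(-4*(x - 3)) = -16] leading coefficient 2: divide by 2 ⇒ div: -4*(x - 3) = -8.
Step 3. [-4*(x - 3) = -8] divide by the outer -4 ⇒ div: x - 3 = 2.
Step 4. [x - 3 = 2] add 3: x sits inside (… - 3) ⇒ sub: x = 5.

Answer: x ∈ {5}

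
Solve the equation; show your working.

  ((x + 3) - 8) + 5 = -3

Step 1. [((x + 3) - 8) + 5 = -3] 5 comes off first (subtract 5) ⇒ sub: (x + 3) - 8 = -8.
Step 2. [(x + 3) - 8 = -8] add 8: x sits inside (… - 8), so sub: x + 3 = 0.
Step 3. [x + 3 = 0] subtract 3: x sits inside (… + 3), so sub: x = -3.

Answer: x ∈ {-3}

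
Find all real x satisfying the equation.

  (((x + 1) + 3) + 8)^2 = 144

Step 1. [(((x + 1) + 3) + 8)^2 = 144] 144 ≥ 0, LHS is (·)² — take ±√, so sqrt: ((x + 1) + 3) + 8 = 12 or -12.
Step 2. [((x + 1) + 3) + 8 = 12 or -12] 8 comes off first (subtract 8) ⇒ sub: (x + 1) + 3 = 4 or -20.
Step 3. [(x + 1) + 3 = 4 or -20] subtract 3: x sits inside (… + 3), so sub: x + 1 = 1 or -23.
Step 4. [x + 1 = 1 or -23] subtract 1: x sits inside (… + 1). So sub: x = 0 or -24.

Answer: x ∈ {-24, 0}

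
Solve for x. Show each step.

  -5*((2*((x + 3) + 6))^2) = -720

Step 1. [-5*((2*((x + 3) + 6))^2) = -720] leading coefficient -5: divide by -5, so div: (2*((x + 3) + 6))^2 = 144.
Step 2. [(2*((x + 3) + 6))^2 = 144] LHS squared, RHS 144 ≥ 0: apply √ (±) ⇒ sqrt: 2*((x + 3) + 6) = 12 or -12.
Step 3. [2*((x + 3) + 6) = 12 or -12] divide by the outer 2, so div: (x + 3) + 6 = 6 or -6.
Step 4. [(x + 3) + 6 = 6 or -6] the outer +6 inverts by subtracting 6. So sub: x + 3 = 0 or -12.
Step 5. [x + 3 = 0 or -12] the outer +3 inverts by subtracting 3. So sub: x = -3 or -15.

Answer: x ∈ {-15, -3}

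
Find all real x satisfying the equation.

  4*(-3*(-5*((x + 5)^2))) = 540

Step 1. [4*(-3*(-5*((x + 5)^2))) = 540] 4·(inner) — divide through by 4. So div: -3*(-5*((x + 5)^2)) = 135.
Step 2. [-3*(-5*((x + 5)^2)) = 135] -3·(inner) — divide through by -3 ⇒ div: -5*((x + 5)^2) = -45.
Step 3. [-5*((x + 5)^2) = -45] -5·(inner) — divide through by -5. So div: (x + 5)^2 = 9.
Step 4. [(x + 5)^2 = 9] √ both sides: 9 ≥ 0 gives two branches. So sqrt: x + 5 = 3 or -3.
Step 5. [x + 5 = 3 or -3] +5 is outermost — subtract 5 both sides. So sub: x = -2 or -8.

Answer: x ∈ {-8, -2}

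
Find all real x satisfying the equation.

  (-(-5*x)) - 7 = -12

Step 1. [(-(-5*x)) - 7 = -12] the outer -7 inverts by adding 7 ⇒ sub: -(-5*x) = -5.
Step 2. [-(-5*x) = -5] leading − — multiply by −1. So neg: -5*x = 5.
Step 3. [-5*x = 5] -5·(inner) — divide through by -5, so div: x = -1.

Answer: x ∈ {-1}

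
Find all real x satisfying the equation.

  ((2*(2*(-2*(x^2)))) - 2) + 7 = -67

Step 1. [((2*(2*(-2*(x^2)))) - 2) + 7 = -67] 7 comes off first (subtract 7), so sub: (2*(2*(-2*(x^2)))) - 2 = -74.
Step 2. [(2*(2*(-2*(x^2)))) - 2 = -74] 2 comes off first (add 2), so sub: 2*(2*(-2*(x^2))) = -72.
Step 3. [2*(2*(-2*(x^2))) = -72] 2·(inner) — divide through by 2. So div: 2*(-2*(x^2)) = -36.
Step 4. [2*(-2*(x^2)) = -36] divide by the outer 2 ⇒ div: -2*(x^2) = -18.
Step 5. [-2*(x^2) = -18] -2·(inner) — divide through by -2 ⇒ div: x^2 = 9.
Step 6. [x^2 = 9] LHS squared, RHS 9 ≥ 0: apply √ (±), so sqrt: x = 3 or -3.

Answer: x ∈ {-3, 3}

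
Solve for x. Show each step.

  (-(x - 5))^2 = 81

Step 1. [(-(x - 5))^2 = 81] √ both sides: 81 ≥ 0 gives two branches, so sqrt: -(x - 5) = 9 or -9.
Step 2. [-(x - 5) = 9 or -9] flip signs both sides. So neg: x - 5 = -9 or 9.
Step 3. [x - 5 = -9 or 9] -5 is outermost — add 5 both sides. So sub: x = -4 or 14.

Answer: x ∈ {-4, 14}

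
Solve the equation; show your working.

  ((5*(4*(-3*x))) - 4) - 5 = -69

Step 1. [((5*(4*(-3*x))) - 4) - 5 = -69] -5 is outermost — add 5 both sides, so sub: (5*(4*(-3*x))) - 4 = -64.
Step 2. [(5*(4*(-3*x))) - 4 = -64] peel the -4: add 4 from each side, so sub: 5*(4*(-3*x)) = -60.
Step 3. [5*(4*(-3*x)) = -60] leading coefficient 5: divide by 5, so div: 4*(-3*x) = -12.
Step 4. [4*(-3*x) = -12] 4·(inner) — divide through by 4 ⇒ div: -3*x = -3.
Step 5. [-3*x = -3] LHS = -3·(…); ÷-3 both sides, so div: x = 1.

Answer: x ∈ {1}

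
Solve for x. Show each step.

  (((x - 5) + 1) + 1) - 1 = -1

Step 1. [(((x - 5) + 1) + 1) - 1 = -1] the outer -1 inverts by adding 1 ⇒ sub: ((x - 5) + 1) + 1 = 0.
Step 2. [((x - 5) + 1) + 1 = 0] the outer +1 inverts by subtracting 1. So sub: (x - 5) + 1 = -1.
Step 3. [(x - 5) + 1 = -1] peel the +1: subtract 1 from each side ⇒ sub: x - 5 = -2.
Step 4. [x - 5 = -2] 5 comes off first (add 5), so sub: x = 3.

Answer: x ∈ {3}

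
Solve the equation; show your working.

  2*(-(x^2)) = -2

Step 1. [2*(-(x^2)) = -2] LHS = 2·(…); ÷2 both sides ⇒ div: -(x^2) = -1.
Step 2. [-(x^2) = -1] leading − — multiply by −1 ⇒ neg: x^2 = 1.
Step 3. [x^2 = 1] √ both sides: 1 ≥ 0 gives two branches ⇒ sqrt: x = 1 or -1.

Answer: x ∈ {-1, 1}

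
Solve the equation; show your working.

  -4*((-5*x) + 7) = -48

Step 1. [-4*((-5*x) + 7) = -48] -4·(inner) — divide through by -4. So div: (-5*x) + 7 = 12.
Step 2. [(-5*x) + 7 = 12] the outer +7 inverts by subtracting 7. So sub: -5*x = 5.
Step 3. [-5*x = 5] -5·(inner) — divide through by -5 ⇒ div: x = -1.

Answer: x ∈ {-1}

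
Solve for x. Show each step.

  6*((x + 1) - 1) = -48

Step 1. [6*((x + 1) - 1) = -48] 6·(inner) — divide through by 6. So div: (x + 1) - 1 = -8.
Step 2. [(x + 1) - 1 = -8] 1 comes off first (add 1), so sub: x + 1 = -7.
Step 3. [x + 1 = -7] +1 is outermost — subtract 1 both sides ⇒ sub: x = -8.

Answer: x ∈ {-8}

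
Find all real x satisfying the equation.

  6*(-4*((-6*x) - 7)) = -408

Step 1. [6*(-4*((-6*x) - 7)) = -408] divide by the outer 6, so div: -4*((-6*x) - 7) = -68.
Step 2. [-4*((-6*x) - 7) = -68] -4 out front; divide by -4, so div: (-6*x) - 7 = 17.
Step 3. [(-6*x) - 7 = 17] 7 comes off first (add 7) ⇒ sub: -6*x = 24.
Step 4. [-6*x = 24] -6 out front; divide by -6. So div: x = -4.

Answer: x ∈ {-4}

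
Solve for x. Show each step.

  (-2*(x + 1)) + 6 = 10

Step 1. [(-2*(x + 1)) + 6 = 10] +6 is outermost — subtract 6 both sides, so sub: -2*(x + 1) = 4.
Step 2. [-2*(x + 1) = 4] leading coefficient -2: divide by -2 ⇒ div: x + 1 = -2.
Step 3. [x + 1 = -2] +1 is outermost — subtract 1 both sides. So sub: x = -3.

Answer: x ∈ {-3}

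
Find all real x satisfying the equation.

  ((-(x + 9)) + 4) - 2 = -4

Step 1. [((-(x + 9)) + 4) - 2 = -4] peel the -2: add 2 from each side, so sub: (-(x + 9)) + 4 = -2.
Step 2. [(-(x + 9)) + 4 = -2] 4 comes off first (subtract 4), so sub: -(x + 9) = -6.
Step 3. [-(x + 9) = -6] leading − — multiply by −1 ⇒ neg: x + 9 = 6.
Step 4. [x + 9 = 6] the outer +9 inverts by subtracting 9, so sub: x = -3.

Answer: x ∈ {-3}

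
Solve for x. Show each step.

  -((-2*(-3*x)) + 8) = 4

Step 1. [-((-2*(-3*x)) + 8) = 4] leading − — multiply by −1. So neg: (-2*(-3*x)) + 8 = -4.
Step 2. [(-2*(-3*x)) + 8 = -4] the outer +8 inverts by subtracting 8, so sub: -2*(-3*x) = -12.
Step 3. [-2*(-3*x) = -12] divide by the outer -2. So div: -3*x = 6.
Step 4. [-3*x = 6] divide by the outer -3, so div: x = -2.

Answer: x ∈ {-2}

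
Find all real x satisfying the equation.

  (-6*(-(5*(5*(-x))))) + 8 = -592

Step 1. [(-6*(-(5*(5*(-x))))) + 8 = -592] subtract 8: x sits inside (… + 8). So sub: -6*(-(5*(5*(-x)))) = -600.
Step 2. [-6*(-(5*(5*(-x)))) = -600] divide by the outer -6, so div: -(5*(5*(-x))) = 100.
Step 3. [-(5*(5*(-x))) = 100] LHS negated; negate both sides. So neg: 5*(5*(-x)) = -100.
Step 4. [5*(5*(-x)) = -100] 5·(inner) — divide through by 5. So div: 5*(-x) = -20.
Step 5. [5*(-x) = -20] divide by the outer 5. So div: -x = -4.
Step 6. [-x = -4] flip signs both sides ⇒ neg: x = 4.

Answer: x ∈ {4}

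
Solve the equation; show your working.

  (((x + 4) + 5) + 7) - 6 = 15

Step 1. [(((x + 4) + 5) + 7) - 6 = 15] add 6: x sits inside (… - 6) ⇒ sub: ((x + 4) + 5) + 7 = 21.
Step 2. [((x + 4) + 5) + 7 = 21] the outer +7 inverts by subtracting 7, so sub: (x + 4) + 5 = 14.
Step 3. [(x + 4) + 5 = 14] +5 is outermost — subtract 5 both sides. So sub: x + 4 = 9.
Step 4. [x + 4 = 9] the outer +4 inverts by subtracting 4, so sub: x = 5.

Answer: x ∈ {5}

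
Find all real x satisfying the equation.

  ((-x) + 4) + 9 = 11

Step 1. [((-x) + 4) + 9 = 11] 9 comes off first (subtract 9) ⇒ sub: (-x) + 4 = 2.
Step 2. [(-x) + 4 = 2] the outer +4 inverts by subtracting 4, so sub: -x = -2.
Step 3. [-x = -2] flip signs both sides, so neg: x = 2.

Answer: x ∈ {2}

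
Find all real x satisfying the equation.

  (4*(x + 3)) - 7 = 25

Step 1. [(4*(x + 3)) - 7 = 25] the outer -7 inverts by adding 7 ⇒ sub: 4*(x + 3) = 32.
Step 2. [4*(x + 3) = 32] divide by the outer 4 ⇒ div: x + 3 = 8.
Step 3. [x + 3 = 8] 3 comes off first (subtract 3), so sub: x = 5.

Answer: x ∈ {5}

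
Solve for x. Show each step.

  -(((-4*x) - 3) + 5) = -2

Step 1. [-(((-4*x) - 3) + 5) = -2] LHS negated; negate both sides, so neg: ((-4*x) - 3) + 5 = 2.
Step 2. [((-4*x) - 3) + 5 = 2] the outer +5 inverts by subtracting 5, so sub: (-4*x) - 3 = -3.
Step 3. [(-4*x) - 3 = -3] the outer -3 inverts by adding 3, so sub: -4*x = 0.
Step 4. [-4*x = 0] -4 out front; divide by -4 ⇒ div: x = 0.

Answer: x ∈ {0}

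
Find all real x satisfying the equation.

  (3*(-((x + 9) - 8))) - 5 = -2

Step 1. [(3*(-((x + 9) - 8))) - 5 = -2] peel the -5: add 5 from each side. So sub: 3*(-((x + 9) - 8)) = 3.
Step 2. [3*(-((x + 9) - 8)) = 3] divide by the outer 3, so div: -((x + 9) - 8) = 1.
Step 3. [-((x + 9) - 8) = 1] LHS negated; negate both sides ⇒ neg: (x + 9) - 8 = -1.
Step 4. [(x + 9) - 8 = -1] add 8: x sits inside (… - 8) ⇒ sub: x + 9 = 7.
Step 5. [x + 9 = 7] +9 is outermost — subtract 9 both sides. So sub: x = -2.

Answer: x ∈ {-2}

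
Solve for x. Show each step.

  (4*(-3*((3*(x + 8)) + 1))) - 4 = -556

Step 1. [(4*(-3*((3*(x + 8)) + 1))) - 4 = -556] 4 | LHS and 4 | -556: pull 4 out. So factor: (-3*((3*(x + 8)) + 1)) - 1 = -139.
Step 2. [(-3*((3*(x + 8)) + 1)) - 1 = -139] 1 comes off first (add 1). So sub: -3*((3*(x + 8)) + 1) = -138.
Step 3. [-3*((3*(x + 8)) + 1) = -138] LHS = -3·(…); ÷-3 both sides, so div: (3*(x + 8)) + 1 = 46.
Step 4. [(3*(x + 8)) + 1 = 46] 1 comes off first (subtract 1), so sub: 3*(x + 8) = 45.
Step 5. [3*(x + 8) = 45] LHS = 3·(…); ÷3 both sides ⇒ div: x + 8 = 15.
Step 6. [x + 8 = 15] subtract 8: x sits inside (… + 8). So sub: x = 7.

Answer: x ∈ {7}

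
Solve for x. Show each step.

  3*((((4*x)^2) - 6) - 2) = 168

Step 1. [3*((((4*x)^2) - 6) - 2) = 168] divide by the outer 3 ⇒ div: (((4*x)^2) - 6) - 2 = 56.
Step 2. [(((4*x)^2) - 6) - 2 = 56] 2 comes off first (add 2) ⇒ sub: ((4*x)^2) - 6 = 58.
Step 3. [((4*x)^2) - 6 = 58] add 6: x sits inside (… - 6) ⇒ sub: (4*x)^2 = 64.
Step 4. [(4*x)^2 = 64] 64 ≥ 0, LHS is (·)² — take ±√ ⇒ sqrt: 4*x = 8 or -8.
Step 5. [4*x = 8 or -8] LHS = 4·(…); ÷4 both sides, so div: x = 2 or -2.

Answer: x ∈ {-2, 2}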